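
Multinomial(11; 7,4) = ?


11! = 39916800
Denominator: 7!=5040 * 4!=24
Coefficient = 39916800 / 120960 = 330

330


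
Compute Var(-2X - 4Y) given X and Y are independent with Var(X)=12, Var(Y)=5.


Independence => Cov(X,Y)=0
Var(-2X - 4Y) = (-2)^2*Var(X) + (-4)^2*Var(Y)
= 4*12 + 16*5 = 128

128


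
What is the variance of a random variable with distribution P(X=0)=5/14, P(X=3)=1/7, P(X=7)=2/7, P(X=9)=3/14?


E[X] = 61/14, E[X^2] = 457/14
Var(X) = E[X^2] - (E[X])^2 = 457/14 - (61/14)^2 = 2677/196

2677/196


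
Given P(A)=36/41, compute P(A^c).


P(A') = 1 - P(A) = 1 - 36/41 = 5/41

5/41


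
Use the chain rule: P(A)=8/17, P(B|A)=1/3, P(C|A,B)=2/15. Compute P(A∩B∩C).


P(A∩B∩C) = P(A) * P(B|A) * P(C|A∩B)
= 8/17 * 1/3 * 2/15
= 8/51 * 2/15 = 16/765

16/765


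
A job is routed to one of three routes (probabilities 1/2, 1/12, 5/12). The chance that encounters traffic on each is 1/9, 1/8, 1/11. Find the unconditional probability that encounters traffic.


P(A) = P(A|B1)P(B1) + P(A|B2)P(B2) + P(A|B3)P(B3)
= 1/9*1/2 + 1/8*1/12 + 1/11*5/12
= 1/18 + 1/96 + 5/132 = 329/3168

329/3168


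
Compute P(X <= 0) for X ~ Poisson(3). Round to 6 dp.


P(X<=0) = e^(-3)*3^0/0!
≈ 0.0497870684
≈ 0.049787

0.049787


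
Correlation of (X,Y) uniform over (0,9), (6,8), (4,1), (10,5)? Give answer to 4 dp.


Cov(X,Y) = -3.2500, Var(X) = 13.0000, Var(Y) = 9.6875
rho = Cov/(sqrt(VarX)*sqrt(VarY)) = -0.2896

-0.2896


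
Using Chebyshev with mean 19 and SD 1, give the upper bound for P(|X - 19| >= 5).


k = 5/1 = 5
Chebyshev: P(|X-mu| >= k*sigma) <= 1/k^2 = 1/5^2 = 1/25

1/25


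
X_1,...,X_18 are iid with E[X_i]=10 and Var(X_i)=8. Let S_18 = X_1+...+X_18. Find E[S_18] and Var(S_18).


E[S_n] = n*mu = 18*10 = 180
Var(S_n) = n*sigma^2 = 18*8 = 144

E[S_18]=180, Var(S_18)=144


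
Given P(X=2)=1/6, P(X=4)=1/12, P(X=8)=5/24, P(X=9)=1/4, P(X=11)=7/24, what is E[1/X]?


E[1/X] = sum(g(x)*P(x))
= 1/2*1/6 + 1/4*1/12 + 1/8*5/24 + 1/9*1/4 + 1/11*7/24
= 1169/6336

1169/6336


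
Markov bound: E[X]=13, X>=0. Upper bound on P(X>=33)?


Markov: P(X >= a) <= E[X]/a
P(X >= 33) <= 13/33

13/33


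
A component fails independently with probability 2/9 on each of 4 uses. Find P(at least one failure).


P(at least one) = 1 - P(none)
P(none) = (1 - 2/9)^4 = (7/9)^4 = 2401/6561
P(at least one) = 1 - 2401/6561 = 4160/6561

4160/6561


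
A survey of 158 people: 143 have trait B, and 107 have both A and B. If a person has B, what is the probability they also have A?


P(A|B) = P(A∩B)/P(B) = (107/158)/(143/158) = 107/143

107/143


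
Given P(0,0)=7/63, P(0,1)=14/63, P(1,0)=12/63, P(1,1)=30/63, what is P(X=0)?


P(X=0) = P(0,0)+P(0,1) = 7/63 + 14/63 = 21/63 = 1/3

1/3


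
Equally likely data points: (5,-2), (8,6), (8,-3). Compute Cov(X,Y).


E[X]=7, E[Y]=1/3, E[XY]=14/3
Cov(X,Y) = E[XY] - E[X]E[Y] = 14/3 - 7*1/3 = 7/3

7/3


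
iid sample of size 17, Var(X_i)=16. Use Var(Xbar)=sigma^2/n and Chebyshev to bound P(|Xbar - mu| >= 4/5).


Var(Xbar) = Var(X)/n = 16/17
Chebyshev: P(|Xbar-mu| >= 4/5) <= Var(Xbar)/(4/5)^2 = (16/17)/(16/25) = 25/17
Bound exceeds 1, so trivial bound: 1

1


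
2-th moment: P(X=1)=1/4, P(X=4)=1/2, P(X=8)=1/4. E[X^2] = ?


E[X^2] = sum(x^2 * P(x))
= 1*1/4 + 16*1/2 + 64*1/4
= 97/4

97/4


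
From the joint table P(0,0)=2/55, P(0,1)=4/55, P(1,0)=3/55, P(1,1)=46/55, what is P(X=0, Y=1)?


Read from table: P(X=0, Y=1) = 4/55

4/55


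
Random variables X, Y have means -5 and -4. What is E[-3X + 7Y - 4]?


E[-3X + 7Y - 4] = -3*E[X] + 7*E[Y] - 4
= (-3)*(-5) + (7)*(-4) + (-4)
= 15 - 28 - 4 = -17

-17


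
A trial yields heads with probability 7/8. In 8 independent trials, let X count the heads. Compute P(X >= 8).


P(X>=8) = P(X=8)
= 5764801/16777216
= 5764801/16777216

5764801/16777216


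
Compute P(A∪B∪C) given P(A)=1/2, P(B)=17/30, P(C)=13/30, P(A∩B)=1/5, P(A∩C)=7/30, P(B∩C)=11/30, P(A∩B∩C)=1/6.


P(A∪B∪C) = P(A)+P(B)+P(C) - P(AB)-P(AC)-P(BC) + P(ABC)
= 1/2+17/30+13/30 - 1/5-7/30-11/30 + 1/6
= 13/15

13/15


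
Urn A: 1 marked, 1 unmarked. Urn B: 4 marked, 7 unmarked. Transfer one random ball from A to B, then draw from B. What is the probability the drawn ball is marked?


P(transfer marked) = 1/2; P(transfer unmarked) = 1/2
If marked transferred: Urn II has 5 marked of 12, so P(marked|marked moved) = 5/12
If unmarked transferred: Urn II has 4 marked of 12, so P(marked|unmarked moved) = 1/3
By total probability: P(marked) = 1/2*5/12 + 1/2*1/3 = 3/8

3/8


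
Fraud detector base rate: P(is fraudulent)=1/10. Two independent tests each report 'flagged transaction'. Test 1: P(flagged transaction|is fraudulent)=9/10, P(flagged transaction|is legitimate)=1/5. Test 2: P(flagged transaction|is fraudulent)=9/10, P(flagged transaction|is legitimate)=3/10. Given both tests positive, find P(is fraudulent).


After test 1: P(+) = 9/10*1/10 + 1/5*9/10 = 27/100
P(B|+) = (9/100)/(27/100) = 1/3
After test 2 (use post1 as new prior): P(+) = 9/10*1/3 + 3/10*2/3 = 1/2
P(B|+,+) = (3/10)/(1/2) = 3/5

3/5


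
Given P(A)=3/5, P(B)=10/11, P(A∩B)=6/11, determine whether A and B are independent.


P(A)*P(B) = 3/5*10/11 = 6/11
P(A∩B) = 6/11, which equals P(A)P(B), so independent

Yes, A and B are independent


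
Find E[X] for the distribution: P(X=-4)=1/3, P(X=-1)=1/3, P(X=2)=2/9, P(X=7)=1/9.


E[X] = sum(x * P(x))
= -4*1/3 - 1*1/3 + 2*2/9 + 7*1/9
= -4/9

-4/9


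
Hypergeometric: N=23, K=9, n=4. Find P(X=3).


P(X=3) = C(9,3)*C(14,1) / C(23,4)
= 84*14 / 8855
= 1176/8855 = 168/1265

168/1265


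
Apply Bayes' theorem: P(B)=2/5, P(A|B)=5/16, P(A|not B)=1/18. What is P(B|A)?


P(A) = P(A|B)P(B) + P(A|B')P(B') = 5/16*2/5 + 1/18*3/5 = 19/120
P(B|A) = P(A|B)P(B)/P(A) = (1/8)/(19/120) = 15/19

15/19


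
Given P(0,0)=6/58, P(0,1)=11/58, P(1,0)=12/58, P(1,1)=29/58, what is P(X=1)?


P(X=1) = P(1,0)+P(1,1) = 12/58 + 29/58 = 41/58

41/58


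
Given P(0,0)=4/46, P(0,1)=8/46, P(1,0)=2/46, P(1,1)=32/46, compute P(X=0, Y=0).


Read from table: P(X=0, Y=0) = 4/46 = 2/23

2/23


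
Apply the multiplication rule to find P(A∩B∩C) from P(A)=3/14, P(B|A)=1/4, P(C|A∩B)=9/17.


P(A∩B∩C) = P(A) * P(B|A) * P(C|A∩B)
= 3/14 * 1/4 * 9/17
= 3/56 * 9/17 = 27/952

27/952


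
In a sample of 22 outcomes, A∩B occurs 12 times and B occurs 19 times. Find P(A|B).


P(A|B) = P(A∩B)/P(B) = (12/22)/(19/22) = 12/19

12/19


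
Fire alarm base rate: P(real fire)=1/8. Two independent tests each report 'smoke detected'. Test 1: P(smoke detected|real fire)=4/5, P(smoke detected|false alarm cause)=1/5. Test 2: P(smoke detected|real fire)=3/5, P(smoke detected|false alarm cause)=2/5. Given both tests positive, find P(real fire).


After test 1: P(+) = 4/5*1/8 + 1/5*7/8 = 11/40
P(B|+) = (1/10)/(11/40) = 4/11
After test 2 (use post1 as new prior): P(+) = 3/5*4/11 + 2/5*7/11 = 26/55
P(B|+,+) = (12/55)/(26/55) = 6/13

6/13


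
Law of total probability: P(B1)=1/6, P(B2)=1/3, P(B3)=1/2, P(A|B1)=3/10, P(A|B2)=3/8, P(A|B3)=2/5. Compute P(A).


P(A) = P(A|B1)P(B1) + P(A|B2)P(B2) + P(A|B3)P(B3)
= 3/10*1/6 + 3/8*1/3 + 2/5*1/2
= 1/20 + 1/8 + 1/5 = 3/8

3/8


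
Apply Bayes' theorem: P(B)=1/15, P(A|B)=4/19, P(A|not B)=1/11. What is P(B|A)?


P(A) = P(A|B)P(B) + P(A|B')P(B') = 4/19*1/15 + 1/11*14/15 = 62/627
P(B|A) = P(A|B)P(B)/P(A) = (4/285)/(62/627) = 22/155

22/155


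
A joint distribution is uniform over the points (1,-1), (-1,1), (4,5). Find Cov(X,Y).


E[X]=4/3, E[Y]=5/3, E[XY]=6
Cov(X,Y) = E[XY] - E[X]E[Y] = 6 - 4/3*5/3 = 34/9

34/9


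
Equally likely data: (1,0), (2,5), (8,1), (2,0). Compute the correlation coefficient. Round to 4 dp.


Cov(X,Y) = -0.3750, Var(X) = 7.6875, Var(Y) = 4.2500
rho = Cov/(sqrt(VarX)*sqrt(VarY)) = -0.0656

-0.0656


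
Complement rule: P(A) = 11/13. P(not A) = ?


P(A') = 1 - P(A) = 1 - 11/13 = 2/13

2/13


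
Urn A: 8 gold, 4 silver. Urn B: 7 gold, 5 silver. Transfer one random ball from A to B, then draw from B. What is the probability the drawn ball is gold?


P(transfer gold) = 8/12 = 2/3; P(transfer silver) = 1/3
If gold transferred: Urn II has 8 gold of 13, so P(gold|gold moved) = 8/13
If silver transferred: Urn II has 7 gold of 13, so P(gold|silver moved) = 7/13
By total probability: P(gold) = 2/3*8/13 + 1/3*7/13 = 23/39

23/39


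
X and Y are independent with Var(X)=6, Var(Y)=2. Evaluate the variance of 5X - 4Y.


Independence => Cov(X,Y)=0
Var(5X - 4Y) = 5^2*Var(X) + (-4)^2*Var(Y)
= 25*6 + 16*2 = 182

182


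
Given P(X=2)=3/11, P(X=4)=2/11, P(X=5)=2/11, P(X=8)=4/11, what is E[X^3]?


E[X^3] = sum(g(x)*P(x))
= 8*3/11 + 64*2/11 + 125*2/11 + 512*4/11
= 2450/11

2450/11


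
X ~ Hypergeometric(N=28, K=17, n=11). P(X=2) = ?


P(X=2) = C(17,2)*C(11,9) / C(28,11)
= 136*55 / 21474180
= 7480/21474180 = 374/1073709

374/1073709


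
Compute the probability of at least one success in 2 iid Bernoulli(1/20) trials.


P(at least one) = 1 - P(none)
P(none) = (1 - 1/20)^2 = (19/20)^2 = 361/400
P(at least one) = 1 - 361/400 = 39/400

39/400


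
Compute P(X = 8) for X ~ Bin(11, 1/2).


P(X=8) = C(11,8) * p^8 * (1-p)^3
= 165 * 1/256 * 1/8
= 165/2048

165/2048


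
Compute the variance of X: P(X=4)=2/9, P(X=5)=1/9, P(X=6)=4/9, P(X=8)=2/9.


E[X] = 53/9, E[X^2] = 329/9
Var(X) = E[X^2] - (E[X])^2 = 329/9 - (53/9)^2 = 152/81

152/81


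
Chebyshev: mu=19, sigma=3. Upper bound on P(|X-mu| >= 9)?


k = 9/3 = 3
Chebyshev: P(|X-mu| >= k*sigma) <= 1/k^2 = 1/3^2 = 1/9

1/9


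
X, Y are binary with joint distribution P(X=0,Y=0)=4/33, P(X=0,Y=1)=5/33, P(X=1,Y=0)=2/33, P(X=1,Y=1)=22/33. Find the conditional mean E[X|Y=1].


P(Y=1) = 27/33
E[X|Y=1] = (0*5 + 1*22)/27 = 22/27

22/27


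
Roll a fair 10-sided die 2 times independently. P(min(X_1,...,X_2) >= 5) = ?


P(min >= 5) = P(all X_i >= 5) = (P(X_1 >= 5))^2
= (6/10)^2 = (3/5)^2 = 9/25

9/25


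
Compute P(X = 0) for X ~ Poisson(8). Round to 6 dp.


P(X=0) = e^(-8) * 8^0 / 0!
≈ 0.0003354626279 * 1 / 1
≈ 0.000335

0.000335


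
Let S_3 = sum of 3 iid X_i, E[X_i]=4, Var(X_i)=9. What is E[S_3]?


E[S_n] = n*E[X_1] = 3*4 = 12

12


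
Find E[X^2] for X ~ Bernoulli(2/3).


For Bernoulli: X in {0,1}
E[X^2] = 0^2*(1-2/3) + 1^2*2/3 = 2/3

2/3


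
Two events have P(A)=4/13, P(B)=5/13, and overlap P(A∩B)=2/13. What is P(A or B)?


P(A∪B) = P(A) + P(B) - P(A∩B)
= 4/13 + 5/13 - 2/13 = 7/13

7/13


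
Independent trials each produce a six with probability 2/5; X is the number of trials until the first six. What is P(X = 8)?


P(X=8) = (1-p)^7 * p = (3/5)^7 * 2/5
= 2187/78125 * 2/5 = 4374/390625

4374/390625


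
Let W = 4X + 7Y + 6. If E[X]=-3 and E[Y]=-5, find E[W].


E[4X + 7Y + 6] = 4*E[X] + 7*E[Y] + 6
= (4)*(-3) + (7)*(-5) + (6)
= -12 - 35 + 6 = -41

-41


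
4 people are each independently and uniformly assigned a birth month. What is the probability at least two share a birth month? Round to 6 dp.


P(all different) = prod((12-i)/12 for i=0..3) = 0.572917
P(at least one match) = 1 - 0.572917 = 0.427083

0.427083


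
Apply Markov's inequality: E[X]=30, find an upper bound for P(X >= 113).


Markov: P(X >= a) <= E[X]/a
P(X >= 113) <= 30/113

30/113


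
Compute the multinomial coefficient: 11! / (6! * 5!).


11! = 39916800
Denominator: 6!=720 * 5!=120
Coefficient = 39916800 / 86400 = 462

462


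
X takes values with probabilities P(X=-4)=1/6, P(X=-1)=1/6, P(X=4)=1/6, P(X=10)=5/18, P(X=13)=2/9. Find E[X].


E[X] = sum(x * P(x))
= -4*1/6 - 1*1/6 + 4*1/6 + 10*5/18 + 13*2/9
= 11/2

11/2


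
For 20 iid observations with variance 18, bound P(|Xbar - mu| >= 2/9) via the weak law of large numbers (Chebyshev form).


Var(Xbar) = Var(X)/n = 18/20
Chebyshev: P(|Xbar-mu| >= 2/9) <= Var(Xbar)/(2/9)^2 = (9/10)/(4/81) = 729/40
Bound exceeds 1, so trivial bound: 1

1


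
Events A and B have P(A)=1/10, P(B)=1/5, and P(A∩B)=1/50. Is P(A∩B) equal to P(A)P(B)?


P(A)*P(B) = 1/10*1/5 = 1/50
P(A∩B) = 1/50, which equals P(A)P(B), so independent

Yes, A and B are independent


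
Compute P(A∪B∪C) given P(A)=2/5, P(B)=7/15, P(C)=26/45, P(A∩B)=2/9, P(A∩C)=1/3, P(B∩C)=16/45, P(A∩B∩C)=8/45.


P(A∪B∪C) = P(A)+P(B)+P(C) - P(AB)-P(AC)-P(BC) + P(ABC)
= 2/5+7/15+26/45 - 2/9-1/3-16/45 + 8/45
= 32/45

32/45


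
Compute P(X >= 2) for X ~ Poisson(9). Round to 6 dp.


P(X>=2) = 1 - P(X<=1) = 1 - (e^(-9)*9^0/0! + e^(-9)*9^1/1!)
≈ 1 - (0.0001234098 + 0.0011106882)
= 1 - 0.0012340980 = 0.9987659020
≈ 0.998766

0.998766


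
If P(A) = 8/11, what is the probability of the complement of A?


P(A') = 1 - P(A) = 1 - 8/11 = 3/11

3/11


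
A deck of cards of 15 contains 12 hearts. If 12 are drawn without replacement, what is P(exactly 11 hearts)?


P(X=11) = C(12,11)*C(3,1) / C(15,12)
= 12*3 / 455
= 36/455

36/455


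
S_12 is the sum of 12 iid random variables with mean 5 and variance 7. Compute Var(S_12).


By independence, Var(S_n) = n*Var(X_1) = 12*7 = 84

84


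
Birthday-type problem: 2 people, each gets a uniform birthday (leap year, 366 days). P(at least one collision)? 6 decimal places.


P(all different) = prod((366-i)/366 for i=0..1) = 0.997268
P(at least one match) = 1 - 0.997268 = 0.002732

0.002732


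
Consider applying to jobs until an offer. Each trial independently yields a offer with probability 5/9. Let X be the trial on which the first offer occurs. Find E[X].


For geometric (trials until first success), E[X] = 1/p = 1/(5/9) = 9/5

9/5


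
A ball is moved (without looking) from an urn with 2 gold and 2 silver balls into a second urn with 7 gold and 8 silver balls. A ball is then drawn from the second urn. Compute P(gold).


P(transfer gold) = 2/4 = 1/2; P(transfer silver) = 1/2
If gold transferred: Urn II has 8 gold of 16, so P(gold|gold moved) = 1/2
If silver transferred: Urn II has 7 gold of 16, so P(gold|silver moved) = 7/16
By total probability: P(gold) = 1/2*1/2 + 1/2*7/16 = 15/32

15/32


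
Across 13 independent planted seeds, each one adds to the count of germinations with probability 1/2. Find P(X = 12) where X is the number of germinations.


P(X=12) = C(13,12) * p^12 * (1-p)^1
= 13 * 1/4096 * 1/2
= 13/8192

13/8192


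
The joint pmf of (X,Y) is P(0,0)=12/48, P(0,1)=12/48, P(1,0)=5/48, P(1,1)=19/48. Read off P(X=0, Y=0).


Read from table: P(X=0, Y=0) = 12/48 = 1/4

1/4


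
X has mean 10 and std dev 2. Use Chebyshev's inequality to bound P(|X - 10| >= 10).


k = 10/2 = 5
Chebyshev: P(|X-mu| >= k*sigma) <= 1/k^2 = 1/5^2 = 1/25

1/25


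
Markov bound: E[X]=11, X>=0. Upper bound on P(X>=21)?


Markov: P(X >= a) <= E[X]/a
P(X >= 21) <= 11/21

11/21


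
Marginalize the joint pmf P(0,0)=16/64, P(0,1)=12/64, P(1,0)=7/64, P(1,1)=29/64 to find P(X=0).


P(X=0) = P(0,0)+P(0,1) = 16/64 + 12/64 = 28/64 = 7/16

7/16


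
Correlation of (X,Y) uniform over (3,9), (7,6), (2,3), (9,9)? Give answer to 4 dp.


Cov(X,Y) = 3.5625, Var(X) = 8.1875, Var(Y) = 6.1875
rho = Cov/(sqrt(VarX)*sqrt(VarY)) = 0.5005

0.5005


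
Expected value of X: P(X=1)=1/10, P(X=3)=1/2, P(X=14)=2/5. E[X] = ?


E[X] = sum(x * P(x))
= 1*1/10 + 3*1/2 + 14*2/5
= 36/5

36/5


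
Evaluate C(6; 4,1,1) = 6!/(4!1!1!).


6! = 720
Denominator: 4!=24 * 1!=1 * 1!=1
Coefficient = 720 / 24 = 30

30


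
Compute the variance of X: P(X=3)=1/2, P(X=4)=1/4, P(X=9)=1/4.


E[X] = 19/4, E[X^2] = 115/4
Var(X) = E[X^2] - (E[X])^2 = 115/4 - (19/4)^2 = 99/16

99/16


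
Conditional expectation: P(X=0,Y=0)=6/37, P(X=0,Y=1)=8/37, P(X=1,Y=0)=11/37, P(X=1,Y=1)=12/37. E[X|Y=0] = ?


P(Y=0) = 17/37
E[X|Y=0] = (0*6 + 1*11)/17 = 11/17

11/17


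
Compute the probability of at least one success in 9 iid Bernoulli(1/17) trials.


P(at least one) = 1 - P(none)
P(none) = (1 - 1/17)^9 = (16/17)^9 = 68719476736/118587876497
P(at least one) = 1 - 68719476736/118587876497 = 49868399761/118587876497

49868399761/118587876497


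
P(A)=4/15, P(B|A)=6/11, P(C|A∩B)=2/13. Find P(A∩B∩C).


P(A∩B∩C) = P(A) * P(B|A) * P(C|A∩B)
= 4/15 * 6/11 * 2/13
= 8/55 * 2/13 = 16/715

16/715


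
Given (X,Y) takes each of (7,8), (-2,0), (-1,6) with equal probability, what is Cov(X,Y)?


E[X]=4/3, E[Y]=14/3, E[XY]=50/3
Cov(X,Y) = E[XY] - E[X]E[Y] = 50/3 - 4/3*14/3 = 94/9

94/9


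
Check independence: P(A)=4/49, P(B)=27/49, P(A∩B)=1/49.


P(A)*P(B) = 4/49*27/49 = 108/2401
P(A∩B) = 1/49 != 108/2401, so not independent

No, A and B are not independent


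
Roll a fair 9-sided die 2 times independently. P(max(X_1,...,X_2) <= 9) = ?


P(max <= 9) = P(all X_i <= 9) = (P(X_1 <= 9))^2
= (9/9)^2 = 1^2 = 1

1


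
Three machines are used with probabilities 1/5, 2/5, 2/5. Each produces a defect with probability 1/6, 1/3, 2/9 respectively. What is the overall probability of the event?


P(A) = P(A|B1)P(B1) + P(A|B2)P(B2) + P(A|B3)P(B3)
= 1/6*1/5 + 1/3*2/5 + 2/9*2/5
= 1/30 + 2/15 + 4/45 = 23/90

23/90


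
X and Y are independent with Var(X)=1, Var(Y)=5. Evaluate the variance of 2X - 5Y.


Independence => Cov(X,Y)=0
Var(2X - 5Y) = 2^2*Var(X) + (-5)^2*Var(Y)
= 4*1 + 25*5 = 129

129


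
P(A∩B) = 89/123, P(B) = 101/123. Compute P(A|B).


P(A|B) = P(A∩B)/P(B) = (89/123)/(101/123) = 89/101

89/101


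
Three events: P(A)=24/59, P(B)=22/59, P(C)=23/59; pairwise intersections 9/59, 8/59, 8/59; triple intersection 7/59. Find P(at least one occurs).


P(A∪B∪C) = P(A)+P(B)+P(C) - P(AB)-P(AC)-P(BC) + P(ABC)
= 24/59+22/59+23/59 - 9/59-8/59-8/59 + 7/59
= 51/59

51/59


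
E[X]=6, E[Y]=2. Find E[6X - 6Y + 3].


E[6X - 6Y + 3] = 6*E[X] - 6*E[Y] + 3
= (6)*(6) + (-6)*(2) + (3)
= 36 - 12 + 3 = 27

27


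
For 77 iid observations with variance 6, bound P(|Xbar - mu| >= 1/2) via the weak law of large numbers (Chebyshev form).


Var(Xbar) = Var(X)/n = 6/77
Chebyshev: P(|Xbar-mu| >= 1/2) <= Var(Xbar)/(1/2)^2 = (6/77)/(1/4) = 24/77

24/77


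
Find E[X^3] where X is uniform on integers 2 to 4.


E[X^3] = (1/3) * sum(x^3 for x=2..4)
= 99/3 = 33

33


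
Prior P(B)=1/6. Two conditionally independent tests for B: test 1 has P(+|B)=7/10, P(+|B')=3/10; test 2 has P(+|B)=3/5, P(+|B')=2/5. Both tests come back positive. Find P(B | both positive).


After test 1: P(+) = 7/10*1/6 + 3/10*5/6 = 11/30
P(B|+) = (7/60)/(11/30) = 7/22
After test 2 (use post1 as new prior): P(+) = 3/5*7/22 + 2/5*15/22 = 51/110
P(B|+,+) = (21/110)/(51/110) = 7/17

7/17


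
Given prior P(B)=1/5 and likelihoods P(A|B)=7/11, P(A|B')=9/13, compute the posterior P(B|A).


P(A) = P(A|B)P(B) + P(A|B')P(B') = 7/11*1/5 + 9/13*4/5 = 487/715
P(B|A) = P(A|B)P(B)/P(A) = (7/55)/(487/715) = 91/487

91/487


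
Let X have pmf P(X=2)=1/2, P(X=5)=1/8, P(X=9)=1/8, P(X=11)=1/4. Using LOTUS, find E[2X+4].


E[2X+4] = sum(g(x)*P(x))
= 8*1/2 + 14*1/8 + 22*1/8 + 26*1/4
= 15

15


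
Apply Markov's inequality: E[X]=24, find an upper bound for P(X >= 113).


Markov: P(X >= a) <= E[X]/a
P(X >= 113) <= 24/113

24/113


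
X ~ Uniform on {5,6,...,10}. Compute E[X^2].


E[X^2] = (1/6) * sum(x^2 for x=5..10)
= 355/6

355/6


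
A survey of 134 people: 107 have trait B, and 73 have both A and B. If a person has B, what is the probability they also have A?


P(A|B) = P(A∩B)/P(B) = (73/134)/(107/134) = 73/107

73/107


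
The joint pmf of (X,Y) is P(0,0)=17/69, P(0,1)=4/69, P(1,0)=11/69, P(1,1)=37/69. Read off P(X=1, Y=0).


Read from table: P(X=1, Y=0) = 11/69

11/69


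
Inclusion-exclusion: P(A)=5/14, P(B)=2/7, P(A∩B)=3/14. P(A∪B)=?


P(A∪B) = P(A) + P(B) - P(A∩B)
= 5/14 + 2/7 - 3/14 = 3/7

3/7


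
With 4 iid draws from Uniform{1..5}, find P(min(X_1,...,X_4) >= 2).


P(min >= 2) = P(all X_i >= 2) = (P(X_1 >= 2))^4
= (4/5)^4 = 256/625

256/625


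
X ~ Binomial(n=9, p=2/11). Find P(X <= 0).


P(X<=0) = P(X=0)
= 387420489/2357947691
= 387420489/2357947691

387420489/2357947691


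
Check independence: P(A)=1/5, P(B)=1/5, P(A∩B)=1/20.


P(A)*P(B) = 1/5*1/5 = 1/25
P(A∩B) = 1/20 != 1/25, so not independent

No, A and B are not independent


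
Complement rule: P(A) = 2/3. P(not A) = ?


P(A') = 1 - P(A) = 1 - 2/3 = 1/3

1/3


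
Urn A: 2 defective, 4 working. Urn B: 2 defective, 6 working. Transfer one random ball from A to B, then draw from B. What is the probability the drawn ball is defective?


P(transfer defective) = 2/6 = 1/3; P(transfer working) = 2/3
If defective transferred: Urn II has 3 defective of 9, so P(defective|defective moved) = 1/3
If working transferred: Urn II has 2 defective of 9, so P(defective|working moved) = 2/9
By total probability: P(defective) = 1/3*1/3 + 2/3*2/9 = 7/27

7/27


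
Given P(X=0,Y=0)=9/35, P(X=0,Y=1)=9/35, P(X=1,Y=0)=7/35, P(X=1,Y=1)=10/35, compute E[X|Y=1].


P(Y=1) = 19/35
E[X|Y=1] = (0*9 + 1*10)/19 = 10/19

10/19


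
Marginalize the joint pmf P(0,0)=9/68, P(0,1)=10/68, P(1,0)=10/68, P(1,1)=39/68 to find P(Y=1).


P(Y=1) = P(0,1)+P(1,1) = 10/68 + 39/68 = 49/68

49/68


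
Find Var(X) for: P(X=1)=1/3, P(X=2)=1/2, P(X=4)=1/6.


E[X] = 2, E[X^2] = 5
Var(X) = E[X^2] - (E[X])^2 = 5 - (2)^2 = 1

1


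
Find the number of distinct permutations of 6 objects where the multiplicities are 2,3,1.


6! = 720
Denominator: 2!=2 * 3!=6 * 1!=1
Coefficient = 720 / 12 = 60

60


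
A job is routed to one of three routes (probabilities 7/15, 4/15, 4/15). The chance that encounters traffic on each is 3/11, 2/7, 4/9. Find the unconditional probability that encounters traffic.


P(A) = P(A|B1)P(B1) + P(A|B2)P(B2) + P(A|B3)P(B3)
= 3/11*7/15 + 2/7*4/15 + 4/9*4/15
= 7/55 + 8/105 + 16/135 = 3347/10395

3347/10395


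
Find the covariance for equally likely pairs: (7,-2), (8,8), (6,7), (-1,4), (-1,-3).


E[X]=19/5, E[Y]=14/5, E[XY]=91/5
Cov(X,Y) = E[XY] - E[X]E[Y] = 91/5 - 19/5*14/5 = 189/25

189/25


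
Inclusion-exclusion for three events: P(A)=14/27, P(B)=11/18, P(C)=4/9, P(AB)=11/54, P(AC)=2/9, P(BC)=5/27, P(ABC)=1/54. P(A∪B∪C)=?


P(A∪B∪C) = P(A)+P(B)+P(C) - P(AB)-P(AC)-P(BC) + P(ABC)
= 14/27+11/18+4/9 - 11/54-2/9-5/27 + 1/54
= 53/54

53/54


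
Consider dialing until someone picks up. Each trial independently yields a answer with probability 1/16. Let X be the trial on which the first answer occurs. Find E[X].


For geometric (trials until first success), E[X] = 1/p = 1/(1/16) = 16

16


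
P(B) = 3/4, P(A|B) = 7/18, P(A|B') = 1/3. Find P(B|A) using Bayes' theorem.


P(A) = P(A|B)P(B) + P(A|B')P(B') = 7/18*3/4 + 1/3*1/4 = 3/8
P(B|A) = P(A|B)P(B)/P(A) = (7/24)/(3/8) = 7/9

7/9


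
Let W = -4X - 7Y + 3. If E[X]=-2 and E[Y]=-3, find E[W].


E[-4X - 7Y + 3] = -4*E[X] - 7*E[Y] + 3
= (-4)*(-2) + (-7)*(-3) + (3)
= 8 + 21 + 3 = 32

32


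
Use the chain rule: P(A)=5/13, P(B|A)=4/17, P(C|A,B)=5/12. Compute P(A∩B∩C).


P(A∩B∩C) = P(A) * P(B|A) * P(C|A∩B)
= 5/13 * 4/17 * 5/12
= 20/221 * 5/12 = 25/663

25/663


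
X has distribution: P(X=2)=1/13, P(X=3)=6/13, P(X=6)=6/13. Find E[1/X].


E[1/X] = sum(g(x)*P(x))
= 1/2*1/13 + 1/3*6/13 + 1/6*6/13
= 7/26

7/26


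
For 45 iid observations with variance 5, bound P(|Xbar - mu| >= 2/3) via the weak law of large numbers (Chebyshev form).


Var(Xbar) = Var(X)/n = 5/45
Chebyshev: P(|Xbar-mu| >= 2/3) <= Var(Xbar)/(2/3)^2 = (1/9)/(4/9) = 1/4

1/4


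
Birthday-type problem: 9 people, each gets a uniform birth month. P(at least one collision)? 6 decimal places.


P(all different) = prod((12-i)/12 for i=0..8) = 0.015472
P(at least one match) = 1 - 0.015472 = 0.984528

0.984528


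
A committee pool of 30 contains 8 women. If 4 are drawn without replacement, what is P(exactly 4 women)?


P(X=4) = C(8,4)*C(22,0) / C(30,4)
= 70*1 / 27405
= 70/27405 = 2/783

2/783


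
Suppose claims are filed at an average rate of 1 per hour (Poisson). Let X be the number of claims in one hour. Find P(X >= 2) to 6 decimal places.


P(X>=2) = 1 - P(X<=1) = 1 - (e^(-1)*1^0/0! + e^(-1)*1^1/1!)
≈ 1 - (0.3678794412 + 0.3678794412)
= 1 - 0.7357588824 = 0.2642411176
≈ 0.264241

0.264241


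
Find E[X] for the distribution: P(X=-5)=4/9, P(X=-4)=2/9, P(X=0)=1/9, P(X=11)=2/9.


E[X] = sum(x * P(x))
= -5*4/9 - 4*2/9 + 0*1/9 + 11*2/9
= -2/3

-2/3


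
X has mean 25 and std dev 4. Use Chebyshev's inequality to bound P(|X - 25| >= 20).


k = 20/4 = 5
Chebyshev: P(|X-mu| >= k*sigma) <= 1/k^2 = 1/5^2 = 1/25

1/25


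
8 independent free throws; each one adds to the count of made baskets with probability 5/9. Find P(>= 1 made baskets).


P(at least one) = 1 - P(none)
P(none) = (1 - 5/9)^8 = (4/9)^8 = 65536/43046721
P(at least one) = 1 - 65536/43046721 = 42981185/43046721

42981185/43046721


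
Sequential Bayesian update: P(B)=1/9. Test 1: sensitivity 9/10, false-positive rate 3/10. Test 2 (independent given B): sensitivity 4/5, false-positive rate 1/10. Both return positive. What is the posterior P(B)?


After test 1: P(+) = 9/10*1/9 + 3/10*8/9 = 11/30
P(B|+) = (1/10)/(11/30) = 3/11
After test 2 (use post1 as new prior): P(+) = 4/5*3/11 + 1/10*8/11 = 16/55
P(B|+,+) = (12/55)/(16/55) = 3/4

3/4


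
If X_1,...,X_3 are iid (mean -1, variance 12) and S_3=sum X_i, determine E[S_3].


E[S_n] = n*E[X_1] = 3*-1 = -3

-3


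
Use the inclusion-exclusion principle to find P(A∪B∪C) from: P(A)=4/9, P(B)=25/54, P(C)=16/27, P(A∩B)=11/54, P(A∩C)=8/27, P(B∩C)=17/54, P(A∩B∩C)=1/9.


P(A∪B∪C) = P(A)+P(B)+P(C) - P(AB)-P(AC)-P(BC) + P(ABC)
= 4/9+25/54+16/27 - 11/54-8/27-17/54 + 1/9
= 43/54

43/54


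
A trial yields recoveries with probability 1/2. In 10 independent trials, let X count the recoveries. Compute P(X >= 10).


P(X>=10) = P(X=10)
= 1/1024
= 1/1024

1/1024


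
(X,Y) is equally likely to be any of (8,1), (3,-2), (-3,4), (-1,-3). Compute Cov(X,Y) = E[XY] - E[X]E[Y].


E[X]=7/4, E[Y]=0, E[XY]=-7/4
Cov(X,Y) = E[XY] - E[X]E[Y] = -7/4 - 7/4*0 = -7/4

-7/4


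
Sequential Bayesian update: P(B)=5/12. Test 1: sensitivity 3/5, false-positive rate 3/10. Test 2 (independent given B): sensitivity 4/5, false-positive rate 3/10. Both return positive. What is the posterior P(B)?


After test 1: P(+) = 3/5*5/12 + 3/10*7/12 = 17/40
P(B|+) = (1/4)/(17/40) = 10/17
After test 2 (use post1 as new prior): P(+) = 4/5*10/17 + 3/10*7/17 = 101/170
P(B|+,+) = (8/17)/(101/170) = 80/101

80/101


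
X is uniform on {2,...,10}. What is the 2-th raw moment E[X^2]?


E[X^2] = (1/9) * sum(x^2 for x=2..10)
= 384/9 = 128/3

128/3


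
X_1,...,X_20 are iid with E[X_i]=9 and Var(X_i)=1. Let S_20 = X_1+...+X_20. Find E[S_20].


E[S_n] = n*E[X_1] = 20*9 = 180

180


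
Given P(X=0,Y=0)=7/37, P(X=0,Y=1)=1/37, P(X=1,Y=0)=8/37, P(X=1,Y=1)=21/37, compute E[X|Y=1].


P(Y=1) = 22/37
E[X|Y=1] = (0*1 + 1*21)/22 = 21/22

21/22


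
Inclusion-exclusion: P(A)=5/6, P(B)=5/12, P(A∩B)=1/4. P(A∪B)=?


P(A∪B) = P(A) + P(B) - P(A∩B)
= 5/6 + 5/12 - 1/4 = 1

1


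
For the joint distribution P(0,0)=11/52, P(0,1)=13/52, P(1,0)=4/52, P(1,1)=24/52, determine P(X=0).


P(X=0) = P(0,0)+P(0,1) = 11/52 + 13/52 = 24/52 = 6/13

6/13


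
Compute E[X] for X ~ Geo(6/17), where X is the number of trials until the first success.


For geometric (trials until first success), E[X] = 1/p = 1/(6/17) = 17/6

17/6


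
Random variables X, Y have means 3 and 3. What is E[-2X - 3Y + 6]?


E[-2X - 3Y + 6] = -2*E[X] - 3*E[Y] + 6
= (-2)*(3) + (-3)*(3) + (6)
= -6 - 9 + 6 = -9

-9


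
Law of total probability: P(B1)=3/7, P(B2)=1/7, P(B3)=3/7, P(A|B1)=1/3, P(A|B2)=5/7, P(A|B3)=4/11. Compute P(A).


P(A) = P(A|B1)P(B1) + P(A|B2)P(B2) + P(A|B3)P(B3)
= 1/3*3/7 + 5/7*1/7 + 4/11*3/7
= 1/7 + 5/49 + 12/77 = 216/539

216/539


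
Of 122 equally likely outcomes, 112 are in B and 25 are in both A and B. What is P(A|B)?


P(A|B) = P(A∩B)/P(B) = (25/122)/(112/122) = 25/112

25/112


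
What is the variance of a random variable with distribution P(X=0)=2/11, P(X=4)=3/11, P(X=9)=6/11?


E[X] = 6, E[X^2] = 534/11
Var(X) = E[X^2] - (E[X])^2 = 534/11 - (6)^2 = 138/11

138/11


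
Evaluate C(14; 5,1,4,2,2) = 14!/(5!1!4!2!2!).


14! = 87178291200
Denominator: 5!=120 * 1!=1 * 4!=24 * 2!=2 * 2!=2
Coefficient = 87178291200 / 11520 = 7567560

7567560


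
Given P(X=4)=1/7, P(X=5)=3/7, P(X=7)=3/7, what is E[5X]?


E[5X] = sum(g(x)*P(x))
= 20*1/7 + 25*3/7 + 35*3/7
= 200/7

200/7


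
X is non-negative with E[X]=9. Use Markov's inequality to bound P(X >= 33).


Markov: P(X >= a) <= E[X]/a
P(X >= 33) <= 9/33 = 3/11

3/11


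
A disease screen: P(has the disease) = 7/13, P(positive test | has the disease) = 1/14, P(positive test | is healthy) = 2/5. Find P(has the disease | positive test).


P(A) = P(A|B)P(B) + P(A|B')P(B') = 1/14*7/13 + 2/5*6/13 = 29/130
P(B|A) = P(A|B)P(B)/P(A) = (1/26)/(29/130) = 5/29

5/29


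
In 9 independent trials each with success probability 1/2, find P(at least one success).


P(at least one) = 1 - P(none)
P(none) = (1 - 1/2)^9 = (1/2)^9 = 1/512
P(at least one) = 1 - 1/512 = 511/512

511/512


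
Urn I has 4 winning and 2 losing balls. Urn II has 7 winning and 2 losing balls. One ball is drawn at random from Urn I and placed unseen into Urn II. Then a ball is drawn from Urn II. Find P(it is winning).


P(transfer winning) = 4/6 = 2/3; P(transfer losing) = 1/3
If winning transferred: Urn II has 8 winning of 10, so P(winning|winning moved) = 4/5
If losing transferred: Urn II has 7 winning of 10, so P(winning|losing moved) = 7/10
By total probability: P(winning) = 2/3*4/5 + 1/3*7/10 = 23/30

23/30


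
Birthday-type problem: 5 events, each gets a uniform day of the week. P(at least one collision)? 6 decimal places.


P(all different) = prod((7-i)/7 for i=0..4) = 0.149938
P(at least one match) = 1 - 0.149938 = 0.850062

0.850062


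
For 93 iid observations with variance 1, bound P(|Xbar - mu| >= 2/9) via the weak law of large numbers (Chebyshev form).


Var(Xbar) = Var(X)/n = 1/93
Chebyshev: P(|Xbar-mu| >= 2/9) <= Var(Xbar)/(2/9)^2 = (1/93)/(4/81) = 27/124

27/124


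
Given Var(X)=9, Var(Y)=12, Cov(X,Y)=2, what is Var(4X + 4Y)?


Var(4X + 4Y) = 4^2*Var(X) + 4^2*Var(Y) + 2*4*4*Cov(X,Y)
= 16*9 + 16*12 + 32*2
= 144 + 192 + 64 = 400

400


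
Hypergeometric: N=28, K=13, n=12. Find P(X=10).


P(X=10) = C(13,10)*C(15,2) / C(28,12)
= 286*105 / 30421755
= 30030/30421755 = 22/22287

22/22287


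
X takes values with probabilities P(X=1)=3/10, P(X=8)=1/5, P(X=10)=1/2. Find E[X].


E[X] = sum(x * P(x))
= 1*3/10 + 8*1/5 + 10*1/2
= 69/10

69/10


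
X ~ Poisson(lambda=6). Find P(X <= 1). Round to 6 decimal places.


P(X<=1) = e^(-6)*6^0/0! + e^(-6)*6^1/1!
≈ 0.0024787522 + 0.0148725131
= 0.0173512653
≈ 0.017351

0.017351


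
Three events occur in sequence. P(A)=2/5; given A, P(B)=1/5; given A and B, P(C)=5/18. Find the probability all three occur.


P(A∩B∩C) = P(A) * P(B|A) * P(C|A∩B)
= 2/5 * 1/5 * 5/18
= 2/25 * 5/18 = 1/45

1/45


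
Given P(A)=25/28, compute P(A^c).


P(A') = 1 - P(A) = 1 - 25/28 = 3/28

3/28


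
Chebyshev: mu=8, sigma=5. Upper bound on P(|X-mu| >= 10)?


k = 10/5 = 2
Chebyshev: P(|X-mu| >= k*sigma) <= 1/k^2 = 1/2^2 = 1/4

1/4


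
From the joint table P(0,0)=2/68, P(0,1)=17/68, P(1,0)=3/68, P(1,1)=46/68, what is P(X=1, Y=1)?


Read from table: P(X=1, Y=1) = 46/68 = 23/34

23/34


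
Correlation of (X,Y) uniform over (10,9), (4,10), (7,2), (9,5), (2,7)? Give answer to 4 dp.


Cov(X,Y) = -1.6400, Var(X) = 9.0400, Var(Y) = 8.2400
rho = Cov/(sqrt(VarX)*sqrt(VarY)) = -0.1900

-0.1900


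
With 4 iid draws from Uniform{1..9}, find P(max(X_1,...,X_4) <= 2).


P(max <= 2) = P(all X_i <= 2) = (P(X_1 <= 2))^4
= (2/9)^4 = 16/6561

16/6561


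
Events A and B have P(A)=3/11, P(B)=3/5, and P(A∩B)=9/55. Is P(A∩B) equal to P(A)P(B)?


P(A)*P(B) = 3/11*3/5 = 9/55
P(A∩B) = 9/55, which equals P(A)P(B), so independent

Yes, A and B are independent


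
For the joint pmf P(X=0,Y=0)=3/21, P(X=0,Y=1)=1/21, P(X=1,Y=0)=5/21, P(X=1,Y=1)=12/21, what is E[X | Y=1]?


P(Y=1) = 13/21
E[X|Y=1] = (0*1 + 1*12)/13 = 12/13

12/13


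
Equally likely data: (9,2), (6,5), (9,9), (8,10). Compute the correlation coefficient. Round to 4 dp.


Cov(X,Y) = 0.2500, Var(X) = 1.5000, Var(Y) = 10.2500
rho = Cov/(sqrt(VarX)*sqrt(VarY)) = 0.0638

0.0638


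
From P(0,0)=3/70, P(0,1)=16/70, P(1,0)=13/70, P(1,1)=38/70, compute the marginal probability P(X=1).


P(X=1) = P(1,0)+P(1,1) = 13/70 + 38/70 = 51/70

51/70


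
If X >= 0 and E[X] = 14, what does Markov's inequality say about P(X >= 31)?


Markov: P(X >= a) <= E[X]/a
P(X >= 31) <= 14/31

14/31


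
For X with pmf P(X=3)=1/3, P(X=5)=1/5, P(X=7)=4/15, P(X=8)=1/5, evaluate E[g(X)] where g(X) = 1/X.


E[1/X] = sum(g(x)*P(x))
= 1/3*1/3 + 1/5*1/5 + 1/7*4/15 + 1/8*1/5
= 2699/12600

2699/12600


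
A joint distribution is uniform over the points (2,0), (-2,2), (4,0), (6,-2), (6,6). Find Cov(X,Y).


E[X]=16/5, E[Y]=6/5, E[XY]=4
Cov(X,Y) = E[XY] - E[X]E[Y] = 4 - 16/5*6/5 = 4/25

4/25


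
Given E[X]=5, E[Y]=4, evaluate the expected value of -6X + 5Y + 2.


E[-6X + 5Y + 2] = -6*E[X] + 5*E[Y] + 2
= (-6)*(5) + (5)*(4) + (2)
= -30 + 20 + 2 = -8

-8


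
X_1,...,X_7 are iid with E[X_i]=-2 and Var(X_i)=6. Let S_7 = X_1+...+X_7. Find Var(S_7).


By independence, Var(S_n) = n*Var(X_1) = 7*6 = 42

42


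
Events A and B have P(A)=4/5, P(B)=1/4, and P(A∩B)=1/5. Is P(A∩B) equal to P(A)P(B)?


P(A)*P(B) = 4/5*1/4 = 1/5
P(A∩B) = 1/5, which equals P(A)P(B), so independent

Yes, A and B are independent


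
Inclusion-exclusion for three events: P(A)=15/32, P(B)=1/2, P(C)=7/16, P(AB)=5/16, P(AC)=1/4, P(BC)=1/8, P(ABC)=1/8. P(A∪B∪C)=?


P(A∪B∪C) = P(A)+P(B)+P(C) - P(AB)-P(AC)-P(BC) + P(ABC)
= 15/32+1/2+7/16 - 5/16-1/4-1/8 + 1/8
= 27/32

27/32


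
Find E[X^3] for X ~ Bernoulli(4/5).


For Bernoulli: X in {0,1}
E[X^3] = 0^3*(1-4/5) + 1^3*4/5 = 4/5

4/5


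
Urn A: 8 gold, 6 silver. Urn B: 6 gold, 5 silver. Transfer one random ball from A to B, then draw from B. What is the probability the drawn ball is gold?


P(transfer gold) = 8/14 = 4/7; P(transfer silver) = 3/7
If gold transferred: Urn II has 7 gold of 12, so P(gold|gold moved) = 7/12
If silver transferred: Urn II has 6 gold of 12, so P(gold|silver moved) = 1/2
By total probability: P(gold) = 4/7*7/12 + 3/7*1/2 = 23/42

23/42


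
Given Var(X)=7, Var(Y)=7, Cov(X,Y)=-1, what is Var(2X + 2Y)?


Var(2X + 2Y) = 2^2*Var(X) + 2^2*Var(Y) + 2*2*2*Cov(X,Y)
= 4*7 + 4*7 + 8*(-1)
= 28 + 28 - 8 = 48

48


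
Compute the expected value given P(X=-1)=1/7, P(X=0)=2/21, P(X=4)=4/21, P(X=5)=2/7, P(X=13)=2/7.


E[X] = sum(x * P(x))
= -1*1/7 + 0*2/21 + 4*4/21 + 5*2/7 + 13*2/7
= 121/21

121/21


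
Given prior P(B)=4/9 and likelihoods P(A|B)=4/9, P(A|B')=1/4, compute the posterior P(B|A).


P(A) = P(A|B)P(B) + P(A|B')P(B') = 4/9*4/9 + 1/4*5/9 = 109/324
P(B|A) = P(A|B)P(B)/P(A) = (16/81)/(109/324) = 64/109

64/109


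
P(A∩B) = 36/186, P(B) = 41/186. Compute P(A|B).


P(A|B) = P(A∩B)/P(B) = (36/186)/(41/186) = 36/41

36/41


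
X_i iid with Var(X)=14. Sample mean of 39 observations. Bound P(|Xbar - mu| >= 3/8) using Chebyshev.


Var(Xbar) = Var(X)/n = 14/39
Chebyshev: P(|Xbar-mu| >= 3/8) <= Var(Xbar)/(3/8)^2 = (14/39)/(9/64) = 896/351
Bound exceeds 1, so trivial bound: 1

1


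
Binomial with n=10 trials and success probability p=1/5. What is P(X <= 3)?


P(X<=3) = P(X=0) + P(X=1) + P(X=2) + P(X=3)
= 1048576/9765625 + 524288/1953125 + 589824/1953125 + 393216/1953125
= 8585216/9765625

8585216/9765625


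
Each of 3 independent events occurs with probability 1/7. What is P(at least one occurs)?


P(at least one) = 1 - P(none)
P(none) = (1 - 1/7)^3 = (6/7)^3 = 216/343
P(at least one) = 1 - 216/343 = 127/343

127/343


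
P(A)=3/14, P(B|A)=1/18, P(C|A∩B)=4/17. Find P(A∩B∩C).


P(A∩B∩C) = P(A) * P(B|A) * P(C|A∩B)
= 3/14 * 1/18 * 4/17
= 1/84 * 4/17 = 1/357

1/357


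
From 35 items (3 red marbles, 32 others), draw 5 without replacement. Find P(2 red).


P(X=2) = C(3,2)*C(32,3) / C(35,5)
= 3*4960 / 324632
= 14880/324632 = 60/1309

60/1309


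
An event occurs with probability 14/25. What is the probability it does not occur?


P(A') = 1 - P(A) = 1 - 14/25 = 11/25

11/25


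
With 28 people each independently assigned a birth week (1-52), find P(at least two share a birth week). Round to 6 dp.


P(all different) = prod((52-i)/52 for i=0..27) = 0.000116
P(at least one match) = 1 - 0.000116 = 0.999884

0.999884


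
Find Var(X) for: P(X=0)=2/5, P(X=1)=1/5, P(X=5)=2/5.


E[X] = 11/5, E[X^2] = 51/5
Var(X) = E[X^2] - (E[X])^2 = 51/5 - (11/5)^2 = 134/25

134/25


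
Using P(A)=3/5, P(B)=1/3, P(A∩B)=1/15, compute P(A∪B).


P(A∪B) = P(A) + P(B) - P(A∩B)
= 3/5 + 1/3 - 1/15 = 13/15

13/15


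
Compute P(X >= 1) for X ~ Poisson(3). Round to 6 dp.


P(X>=1) = 1 - P(X<=0) = 1 - (e^(-3)*3^0/0!)
≈ 1 - 0.0497870684 = 0.9502129316
≈ 0.950213

0.950213


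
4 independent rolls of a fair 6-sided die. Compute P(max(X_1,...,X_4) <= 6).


P(max <= 6) = P(all X_i <= 6) = (P(X_1 <= 6))^4
= (6/6)^4 = 1^4 = 1

1


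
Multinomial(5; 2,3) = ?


5! = 120
Denominator: 2!=2 * 3!=6
Coefficient = 120 / 12 = 10

10


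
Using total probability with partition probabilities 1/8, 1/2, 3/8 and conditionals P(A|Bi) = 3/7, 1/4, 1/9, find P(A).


P(A) = P(A|B1)P(B1) + P(A|B2)P(B2) + P(A|B3)P(B3)
= 3/7*1/8 + 1/4*1/2 + 1/9*3/8
= 3/56 + 1/8 + 1/24 = 37/168

37/168


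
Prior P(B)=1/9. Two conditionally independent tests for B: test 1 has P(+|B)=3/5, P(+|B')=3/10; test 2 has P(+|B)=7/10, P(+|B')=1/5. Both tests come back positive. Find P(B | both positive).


After test 1: P(+) = 3/5*1/9 + 3/10*8/9 = 1/3
P(B|+) = (1/15)/(1/3) = 1/5
After test 2 (use post1 as new prior): P(+) = 7/10*1/5 + 1/5*4/5 = 3/10
P(B|+,+) = (7/50)/(3/10) = 7/15

7/15


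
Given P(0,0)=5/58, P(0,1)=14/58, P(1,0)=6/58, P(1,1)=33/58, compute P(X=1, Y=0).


Read from table: P(X=1, Y=0) = 6/58 = 3/29

3/29


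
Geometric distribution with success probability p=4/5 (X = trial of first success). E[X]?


For geometric (trials until first success), E[X] = 1/p = 1/(4/5) = 5/4

5/4


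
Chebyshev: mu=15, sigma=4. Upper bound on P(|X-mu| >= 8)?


k = 8/4 = 2
Chebyshev: P(|X-mu| >= k*sigma) <= 1/k^2 = 1/2^2 = 1/4

1/4


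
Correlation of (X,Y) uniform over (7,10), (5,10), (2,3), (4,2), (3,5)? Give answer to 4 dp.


Cov(X,Y) = 4.6000, Var(X) = 2.9600, Var(Y) = 11.6000
rho = Cov/(sqrt(VarX)*sqrt(VarY)) = 0.7850

0.7850


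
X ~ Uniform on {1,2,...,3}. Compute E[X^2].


E[X^2] = (1/3) * sum(x^2 for x=1..3)
= 14/3

14/3


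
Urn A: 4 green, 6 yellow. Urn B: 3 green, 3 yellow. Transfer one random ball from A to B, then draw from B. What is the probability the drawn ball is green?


P(transfer green) = 4/10 = 2/5; P(transfer yellow) = 3/5
If green transferred: Urn II has 4 green of 7, so P(green|green moved) = 4/7
If yellow transferred: Urn II has 3 green of 7, so P(green|yellow moved) = 3/7
By total probability: P(green) = 2/5*4/7 + 3/5*3/7 = 17/35

17/35


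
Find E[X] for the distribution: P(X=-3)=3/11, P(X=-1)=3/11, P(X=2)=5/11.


E[X] = sum(x * P(x))
= -3*3/11 - 1*3/11 + 2*5/11
= -2/11

-2/11


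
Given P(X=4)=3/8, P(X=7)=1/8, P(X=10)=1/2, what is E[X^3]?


E[X^3] = sum(g(x)*P(x))
= 64*3/8 + 343*1/8 + 1000*1/2
= 4535/8

4535/8


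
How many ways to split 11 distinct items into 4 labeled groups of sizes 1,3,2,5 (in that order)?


11! = 39916800
Denominator: 1!=1 * 3!=6 * 2!=2 * 5!=120
Coefficient = 39916800 / 1440 = 27720

27720
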